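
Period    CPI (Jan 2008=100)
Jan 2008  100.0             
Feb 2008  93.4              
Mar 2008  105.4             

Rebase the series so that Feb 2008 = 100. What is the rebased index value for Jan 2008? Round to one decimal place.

107.1

Rebased(Jan 2008) = 100.0 / 93.4 × 100 = 107.0664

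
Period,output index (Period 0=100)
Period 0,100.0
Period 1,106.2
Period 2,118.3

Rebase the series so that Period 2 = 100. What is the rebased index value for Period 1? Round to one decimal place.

89.8

Rebased(Period 1) = 106.2 / 118.3 × 100 = 89.7718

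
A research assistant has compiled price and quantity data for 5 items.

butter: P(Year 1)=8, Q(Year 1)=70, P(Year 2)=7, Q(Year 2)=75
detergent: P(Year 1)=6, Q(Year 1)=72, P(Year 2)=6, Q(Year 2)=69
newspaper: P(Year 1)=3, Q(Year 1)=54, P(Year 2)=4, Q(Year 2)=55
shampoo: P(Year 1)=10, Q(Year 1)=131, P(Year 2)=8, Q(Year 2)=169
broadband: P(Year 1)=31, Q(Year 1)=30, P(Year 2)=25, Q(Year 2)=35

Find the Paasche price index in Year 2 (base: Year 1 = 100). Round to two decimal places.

85.63

Paasche price index uses current-period quantities as weights.
ΣP(Year 2)·Q(Year 2) = 7×75 + 6×69 + 4×55 + 8×169 + 25×35 = 525 + 414 + 220 + 1352 + 875 = 3386
ΣP(Year 1)·Q(Year 2) = 8×75 + 6×69 + 3×55 + 10×169 + 31×35 = 600 + 414 + 165 + 1690 + 1085 = 3954
Index = 3386 / 3954 × 100 = 85.6348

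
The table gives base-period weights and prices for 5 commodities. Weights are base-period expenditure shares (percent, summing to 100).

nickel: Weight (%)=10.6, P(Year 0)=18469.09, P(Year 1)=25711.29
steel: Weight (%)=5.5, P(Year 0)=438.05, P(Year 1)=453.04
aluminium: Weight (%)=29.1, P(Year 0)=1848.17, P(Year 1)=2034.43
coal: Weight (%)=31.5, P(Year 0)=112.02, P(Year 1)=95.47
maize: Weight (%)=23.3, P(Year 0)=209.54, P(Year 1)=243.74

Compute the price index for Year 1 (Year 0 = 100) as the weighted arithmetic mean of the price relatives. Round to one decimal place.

106.4

nickel: 10.6 × (25711.29/18469.09) = 10.6 × 1.392125 = 14.7565
steel: 5.5 × (453.04/438.05) = 5.5 × 1.034220 = 5.6882
aluminium: 29.1 × (2034.43/1848.17) = 29.1 × 1.100781 = 32.0327
coal: 31.5 × (95.47/112.02) = 31.5 × 0.852259 = 26.8461
maize: 23.3 × (243.74/209.54) = 23.3 × 1.163215 = 27.1029
Index = Σ wᵢ·(p₁ᵢ/p₀ᵢ) = 14.7565 + 5.6882 + 32.0327 + 26.8461 + 27.1029 = 106.4265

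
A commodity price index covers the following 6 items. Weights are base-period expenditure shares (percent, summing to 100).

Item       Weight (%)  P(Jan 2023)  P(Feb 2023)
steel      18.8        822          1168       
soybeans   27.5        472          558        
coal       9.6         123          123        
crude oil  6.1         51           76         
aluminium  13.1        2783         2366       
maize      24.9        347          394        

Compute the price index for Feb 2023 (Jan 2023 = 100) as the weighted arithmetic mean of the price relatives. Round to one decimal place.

steel: 18.8 × (1168/822) = 18.8 × 1.420925 = 26.7134
soybeans: 27.5 × (558/472) = 27.5 × 1.182203 = 32.5106
coal: 9.6 × (123/123) = 9.6 × 1.000000 = 9.6000
crude oil: 6.1 × (76/51) = 6.1 × 1.490196 = 9.0902
aluminium: 13.1 × (2366/2783) = 13.1 × 0.850162 = 11.1371
maize: 24.9 × (394/347) = 24.9 × 1.135447 = 28.2726
Index = Σ wᵢ·(p₁ᵢ/p₀ᵢ) = 26.7134 + 32.5106 + 9.6000 + 9.0902 + 11.1371 + 28.2726 = 117.3239

117.3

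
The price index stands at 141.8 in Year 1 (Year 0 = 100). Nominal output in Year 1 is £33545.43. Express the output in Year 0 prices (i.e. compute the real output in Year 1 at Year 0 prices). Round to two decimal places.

Real = Nominal ÷ (Index/100) = 33545.43 ÷ (141.8/100)
     = 33545.43 ÷ 1.418 = 23656.8618

23656.86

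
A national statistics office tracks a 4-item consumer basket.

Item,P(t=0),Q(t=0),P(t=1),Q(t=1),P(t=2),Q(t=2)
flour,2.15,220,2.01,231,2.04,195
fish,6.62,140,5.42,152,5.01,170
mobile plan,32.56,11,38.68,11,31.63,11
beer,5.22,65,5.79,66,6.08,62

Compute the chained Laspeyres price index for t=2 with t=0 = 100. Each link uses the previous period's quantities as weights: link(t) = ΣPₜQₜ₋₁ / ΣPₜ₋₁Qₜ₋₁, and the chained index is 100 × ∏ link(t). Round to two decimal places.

90.31

Link t=0→t=1:
ΣP(t=1)Q(t=0) = 2.01×220 + 5.42×140 + 38.68×11 + 5.79×65 = 442.2 + 758.8 + 425.48 + 376.35 = 2002.83
ΣP(t=0)Q(t=0) = 2.15×220 + 6.62×140 + 32.56×11 + 5.22×65 = 473 + 926.8 + 358.16 + 339.3 = 2097.26
link = 2002.83/2097.26 = 0.954975
Link t=1→t=2:
ΣP(t=2)Q(t=1) = 2.04×231 + 5.01×152 + 31.63×11 + 6.08×66 = 471.24 + 761.52 + 347.93 + 401.28 = 1981.97
ΣP(t=1)Q(t=1) = 2.01×231 + 5.42×152 + 38.68×11 + 5.79×66 = 464.31 + 823.84 + 425.48 + 382.14 = 2095.77
link = 1981.97/2095.77 = 0.945700
Chained index = 100 × 0.954975 × 0.945700 = 90.3120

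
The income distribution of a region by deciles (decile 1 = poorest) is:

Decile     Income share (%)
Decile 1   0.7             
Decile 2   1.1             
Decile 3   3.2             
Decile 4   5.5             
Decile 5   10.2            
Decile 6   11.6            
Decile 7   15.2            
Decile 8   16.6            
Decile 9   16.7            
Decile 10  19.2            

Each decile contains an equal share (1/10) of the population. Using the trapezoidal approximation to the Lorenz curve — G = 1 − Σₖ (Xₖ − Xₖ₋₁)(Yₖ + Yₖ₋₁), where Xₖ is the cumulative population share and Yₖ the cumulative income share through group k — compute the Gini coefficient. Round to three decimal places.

0.373

Cumulative income shares Yₖ: 0.0070, 0.0180, 0.0500, 0.1050, 0.2070, 0.3230, 0.4750, 0.6410, 0.8080, 1.0000
Σ (Xₖ−Xₖ₋₁)(Yₖ+Yₖ₋₁) = (1/10)(0.0070+0.0000) + (1/10)(0.0180+0.0070) + (1/10)(0.0500+0.0180) + (1/10)(0.1050+0.0500) + (1/10)(0.2070+0.1050) + (1/10)(0.3230+0.2070) + (1/10)(0.4750+0.3230) + (1/10)(0.6410+0.4750) + (1/10)(0.8080+0.6410) + (1/10)(1.0000+0.8080)
  = 0.0007 + 0.0025 + 0.0068 + 0.0155 + 0.0312 + 0.0530 + 0.0798 + 0.1116 + 0.1449 + 0.1808 = 0.6268
G = 1 − 0.6268 = 0.3732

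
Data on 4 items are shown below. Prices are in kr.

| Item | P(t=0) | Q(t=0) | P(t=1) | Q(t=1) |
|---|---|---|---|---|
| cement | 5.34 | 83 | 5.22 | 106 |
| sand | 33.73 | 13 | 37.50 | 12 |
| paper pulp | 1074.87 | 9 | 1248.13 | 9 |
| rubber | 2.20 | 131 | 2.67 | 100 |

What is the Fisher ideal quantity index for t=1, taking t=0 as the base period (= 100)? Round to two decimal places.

100.10

Laspeyres component (base-period weights):
ΣP(t=0)Q(t=1) = 5.34×106 + 33.73×12 + 1074.87×9 + 2.20×100 = 566.04 + 404.76 + 9673.83 + 220 = 10864.63
ΣP(t=0)Q(t=0) = 5.34×83 + 33.73×13 + 1074.87×9 + 2.20×131 = 443.22 + 438.49 + 9673.83 + 288.2 = 10843.74
L = 10864.63 / 10843.74 × 100 = 100.1926
Paasche component (current-period weights):
ΣP(t=1)Q(t=1) = 5.22×106 + 37.50×12 + 1248.13×9 + 2.67×100 = 553.32 + 450 + 11233.17 + 267 = 12503.49
ΣP(t=1)Q(t=0) = 5.22×83 + 37.50×13 + 1248.13×9 + 2.67×131 = 433.26 + 487.5 + 11233.17 + 349.77 = 12503.7
P = 12503.49 / 12503.7 × 100 = 99.9983
Fisher = √(L × P) = √(100.1926 × 99.9983) = 100.0954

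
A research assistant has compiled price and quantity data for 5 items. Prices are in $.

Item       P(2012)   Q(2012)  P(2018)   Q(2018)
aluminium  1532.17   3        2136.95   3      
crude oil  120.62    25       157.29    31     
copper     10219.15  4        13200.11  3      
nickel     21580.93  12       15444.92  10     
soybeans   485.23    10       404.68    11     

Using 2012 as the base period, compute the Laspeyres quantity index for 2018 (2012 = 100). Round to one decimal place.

83.3

Laspeyres quantity index uses base-period prices as weights.
ΣP(2012)·Q(2018) = 1532.17×3 + 120.62×31 + 10219.15×3 + 21580.93×10 + 485.23×11 = 4596.51 + 3739.22 + 30657.45 + 215809.3 + 5337.53 = 260140.01
ΣP(2012)·Q(2012) = 1532.17×3 + 120.62×25 + 10219.15×4 + 21580.93×12 + 485.23×10 = 4596.51 + 3015.5 + 40876.6 + 258971.16 + 4852.3 = 312312.07
Index = 260140.01 / 312312.07 × 100 = 83.2949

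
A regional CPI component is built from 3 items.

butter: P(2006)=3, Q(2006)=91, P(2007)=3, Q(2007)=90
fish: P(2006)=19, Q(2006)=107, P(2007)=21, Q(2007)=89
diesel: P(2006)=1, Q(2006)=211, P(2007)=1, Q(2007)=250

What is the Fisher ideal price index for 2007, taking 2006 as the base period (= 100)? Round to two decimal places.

108.28

Laspeyres component (base-period weights):
ΣP(2007)Q(2006) = 3×91 + 21×107 + 1×211 = 273 + 2247 + 211 = 2731
ΣP(2006)Q(2006) = 3×91 + 19×107 + 1×211 = 273 + 2033 + 211 = 2517
L = 2731 / 2517 × 100 = 108.5022
Paasche component (current-period weights):
ΣP(2007)Q(2007) = 3×90 + 21×89 + 1×250 = 270 + 1869 + 250 = 2389
ΣP(2006)Q(2007) = 3×90 + 19×89 + 1×250 = 270 + 1691 + 250 = 2211
P = 2389 / 2211 × 100 = 108.0507
Fisher = √(L × P) = √(108.5022 × 108.0507) = 108.2762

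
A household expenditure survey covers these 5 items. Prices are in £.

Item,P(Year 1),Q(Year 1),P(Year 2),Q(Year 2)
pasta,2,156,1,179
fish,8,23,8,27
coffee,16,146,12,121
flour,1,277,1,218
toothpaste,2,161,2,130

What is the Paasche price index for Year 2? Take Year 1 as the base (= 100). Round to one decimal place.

77.8

Paasche price index uses current-period quantities as weights.
ΣP(Year 2)·Q(Year 2) = 1×179 + 8×27 + 12×121 + 1×218 + 2×130 = 179 + 216 + 1452 + 218 + 260 = 2325
ΣP(Year 1)·Q(Year 2) = 2×179 + 8×27 + 16×121 + 1×218 + 2×130 = 358 + 216 + 1936 + 218 + 260 = 2988
Index = 2325 / 2988 × 100 = 77.8112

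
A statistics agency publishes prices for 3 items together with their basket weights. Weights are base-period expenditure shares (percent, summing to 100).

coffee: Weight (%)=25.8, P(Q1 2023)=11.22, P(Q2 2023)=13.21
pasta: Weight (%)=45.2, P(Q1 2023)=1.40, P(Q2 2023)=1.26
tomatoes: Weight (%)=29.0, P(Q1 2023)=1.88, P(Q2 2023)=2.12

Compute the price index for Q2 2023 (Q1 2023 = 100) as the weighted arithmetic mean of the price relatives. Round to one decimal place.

coffee: 25.8 × (13.21/11.22) = 25.8 × 1.177362 = 30.3759
pasta: 45.2 × (1.26/1.40) = 45.2 × 0.900000 = 40.6800
tomatoes: 29.0 × (2.12/1.88) = 29.0 × 1.127660 = 32.7021
Index = Σ wᵢ·(p₁ᵢ/p₀ᵢ) = 30.3759 + 40.6800 + 32.7021 = 103.7581

103.8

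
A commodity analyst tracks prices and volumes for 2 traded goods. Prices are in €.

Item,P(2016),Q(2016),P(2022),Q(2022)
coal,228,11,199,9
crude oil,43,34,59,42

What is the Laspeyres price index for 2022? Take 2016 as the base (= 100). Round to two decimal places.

105.67

Laspeyres price index uses base-period quantities as weights.
ΣP(2022)·Q(2016) = 199×11 + 59×34 = 2189 + 2006 = 4195
ΣP(2016)·Q(2016) = 228×11 + 43×34 = 2508 + 1462 = 3970
Index = 4195 / 3970 × 100 = 105.6675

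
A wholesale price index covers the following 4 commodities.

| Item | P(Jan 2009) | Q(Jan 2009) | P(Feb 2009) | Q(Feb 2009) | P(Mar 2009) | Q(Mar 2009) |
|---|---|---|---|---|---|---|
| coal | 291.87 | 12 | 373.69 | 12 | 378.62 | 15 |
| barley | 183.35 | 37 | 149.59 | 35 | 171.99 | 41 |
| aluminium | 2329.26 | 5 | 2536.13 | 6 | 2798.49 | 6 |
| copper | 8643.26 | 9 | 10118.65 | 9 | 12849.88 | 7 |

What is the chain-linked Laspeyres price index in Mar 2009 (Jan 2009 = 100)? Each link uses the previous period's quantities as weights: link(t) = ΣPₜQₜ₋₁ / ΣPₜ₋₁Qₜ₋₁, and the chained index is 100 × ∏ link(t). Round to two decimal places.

Link Jan 2009→Feb 2009:
ΣP(Feb 2009)Q(Jan 2009) = 373.69×12 + 149.59×37 + 2536.13×5 + 10118.65×9 = 4484.28 + 5534.83 + 12680.65 + 91067.85 = 113767.61
ΣP(Jan 2009)Q(Jan 2009) = 291.87×12 + 183.35×37 + 2329.26×5 + 8643.26×9 = 3502.44 + 6783.95 + 11646.3 + 77789.34 = 99722.03
link = 113767.61/99722.03 = 1.140847
Link Feb 2009→Mar 2009:
ΣP(Mar 2009)Q(Feb 2009) = 378.62×12 + 171.99×35 + 2798.49×6 + 12849.88×9 = 4543.44 + 6019.65 + 16790.94 + 115648.92 = 143002.95
ΣP(Feb 2009)Q(Feb 2009) = 373.69×12 + 149.59×35 + 2536.13×6 + 10118.65×9 = 4484.28 + 5235.65 + 15216.78 + 91067.85 = 116004.56
link = 143002.95/116004.56 = 1.232736
Chained index = 100 × 1.140847 × 1.232736 = 140.6363

140.64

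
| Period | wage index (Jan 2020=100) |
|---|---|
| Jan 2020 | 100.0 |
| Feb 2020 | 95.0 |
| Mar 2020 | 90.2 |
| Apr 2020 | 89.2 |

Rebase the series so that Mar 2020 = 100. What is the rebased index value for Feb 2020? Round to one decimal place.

105.3

Rebased(Feb 2020) = 95.0 / 90.2 × 100 = 105.3215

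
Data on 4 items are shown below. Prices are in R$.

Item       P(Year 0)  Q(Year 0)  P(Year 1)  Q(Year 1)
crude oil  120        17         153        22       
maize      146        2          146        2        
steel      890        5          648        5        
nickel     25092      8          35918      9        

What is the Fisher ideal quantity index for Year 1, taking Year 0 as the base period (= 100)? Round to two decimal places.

Laspeyres component (base-period weights):
ΣP(Year 0)Q(Year 1) = 120×22 + 146×2 + 890×5 + 25092×9 = 2640 + 292 + 4450 + 225828 = 233210
ΣP(Year 0)Q(Year 0) = 120×17 + 146×2 + 890×5 + 25092×8 = 2040 + 292 + 4450 + 200736 = 207518
L = 233210 / 207518 × 100 = 112.3806
Paasche component (current-period weights):
ΣP(Year 1)Q(Year 1) = 153×22 + 146×2 + 648×5 + 35918×9 = 3366 + 292 + 3240 + 323262 = 330160
ΣP(Year 1)Q(Year 0) = 153×17 + 146×2 + 648×5 + 35918×8 = 2601 + 292 + 3240 + 287344 = 293477
P = 330160 / 293477 × 100 = 112.4994
Fisher = √(L × P) = √(112.3806 × 112.4994) = 112.4400

112.44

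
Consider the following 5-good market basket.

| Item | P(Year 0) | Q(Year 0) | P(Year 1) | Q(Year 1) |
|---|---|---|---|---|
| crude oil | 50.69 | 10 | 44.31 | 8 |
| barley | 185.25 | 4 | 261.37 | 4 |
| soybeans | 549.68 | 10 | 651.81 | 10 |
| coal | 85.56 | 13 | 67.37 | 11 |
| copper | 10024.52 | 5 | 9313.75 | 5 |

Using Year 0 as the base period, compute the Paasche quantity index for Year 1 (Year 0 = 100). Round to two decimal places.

99.60

Paasche quantity index uses current-period prices as weights.
ΣP(Year 1)·Q(Year 1) = 44.31×8 + 261.37×4 + 651.81×10 + 67.37×11 + 9313.75×5 = 354.48 + 1045.48 + 6518.1 + 741.07 + 46568.75 = 55227.88
ΣP(Year 1)·Q(Year 0) = 44.31×10 + 261.37×4 + 651.81×10 + 67.37×13 + 9313.75×5 = 443.1 + 1045.48 + 6518.1 + 875.81 + 46568.75 = 55451.24
Index = 55227.88 / 55451.24 × 100 = 99.5972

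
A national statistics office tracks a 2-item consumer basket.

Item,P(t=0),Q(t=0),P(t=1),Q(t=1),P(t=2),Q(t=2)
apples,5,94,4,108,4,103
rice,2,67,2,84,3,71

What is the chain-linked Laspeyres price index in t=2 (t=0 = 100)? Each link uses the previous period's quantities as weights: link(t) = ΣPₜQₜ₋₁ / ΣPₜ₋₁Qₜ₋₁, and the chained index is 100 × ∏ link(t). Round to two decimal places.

Link t=0→t=1:
ΣP(t=1)Q(t=0) = 4×94 + 2×67 = 376 + 134 = 510
ΣP(t=0)Q(t=0) = 5×94 + 2×67 = 470 + 134 = 604
link = 510/604 = 0.844371
Link t=1→t=2:
ΣP(t=2)Q(t=1) = 4×108 + 3×84 = 432 + 252 = 684
ΣP(t=1)Q(t=1) = 4×108 + 2×84 = 432 + 168 = 600
link = 684/600 = 1.140000
Chained index = 100 × 0.844371 × 1.140000 = 96.2583

96.26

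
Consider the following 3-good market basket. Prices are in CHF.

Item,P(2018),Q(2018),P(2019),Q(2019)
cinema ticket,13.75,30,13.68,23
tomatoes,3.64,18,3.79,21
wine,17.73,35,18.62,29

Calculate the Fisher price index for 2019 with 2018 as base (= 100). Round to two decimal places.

Laspeyres component (base-period weights):
ΣP(2019)Q(2018) = 13.68×30 + 3.79×18 + 18.62×35 = 410.4 + 68.22 + 651.7 = 1130.32
ΣP(2018)Q(2018) = 13.75×30 + 3.64×18 + 17.73×35 = 412.5 + 65.52 + 620.55 = 1098.57
L = 1130.32 / 1098.57 × 100 = 102.8901
Paasche component (current-period weights):
ΣP(2019)Q(2019) = 13.68×23 + 3.79×21 + 18.62×29 = 314.64 + 79.59 + 539.98 = 934.21
ΣP(2018)Q(2019) = 13.75×23 + 3.64×21 + 17.73×29 = 316.25 + 76.44 + 514.17 = 906.86
P = 934.21 / 906.86 × 100 = 103.0159
Fisher = √(L × P) = √(102.8901 × 103.0159) = 102.9530

102.95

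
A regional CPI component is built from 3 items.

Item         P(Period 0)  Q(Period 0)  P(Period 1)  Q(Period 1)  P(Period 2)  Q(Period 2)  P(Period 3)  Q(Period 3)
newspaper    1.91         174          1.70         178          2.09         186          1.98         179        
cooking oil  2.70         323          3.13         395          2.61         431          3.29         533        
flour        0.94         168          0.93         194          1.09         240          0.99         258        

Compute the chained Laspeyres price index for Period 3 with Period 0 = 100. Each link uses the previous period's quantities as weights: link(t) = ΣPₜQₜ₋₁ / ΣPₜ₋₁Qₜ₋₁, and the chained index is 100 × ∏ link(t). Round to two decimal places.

114.96

Link Period 0→Period 1:
ΣP(Period 1)Q(Period 0) = 1.70×174 + 3.13×323 + 0.93×168 = 295.8 + 1010.99 + 156.24 = 1463.03
ΣP(Period 0)Q(Period 0) = 1.91×174 + 2.70×323 + 0.94×168 = 332.34 + 872.1 + 157.92 = 1362.36
link = 1463.03/1362.36 = 1.073894
Link Period 1→Period 2:
ΣP(Period 2)Q(Period 1) = 2.09×178 + 2.61×395 + 1.09×194 = 372.02 + 1030.95 + 211.46 = 1614.43
ΣP(Period 1)Q(Period 1) = 1.70×178 + 3.13×395 + 0.93×194 = 302.6 + 1236.35 + 180.42 = 1719.37
link = 1614.43/1719.37 = 0.938966
Link Period 2→Period 3:
ΣP(Period 3)Q(Period 2) = 1.98×186 + 3.29×431 + 0.99×240 = 368.28 + 1417.99 + 237.6 = 2023.87
ΣP(Period 2)Q(Period 2) = 2.09×186 + 2.61×431 + 1.09×240 = 388.74 + 1124.91 + 261.6 = 1775.25
link = 2023.87/1775.25 = 1.140048
Chained index = 100 × 1.073894 × 0.938966 × 1.140048 = 114.9567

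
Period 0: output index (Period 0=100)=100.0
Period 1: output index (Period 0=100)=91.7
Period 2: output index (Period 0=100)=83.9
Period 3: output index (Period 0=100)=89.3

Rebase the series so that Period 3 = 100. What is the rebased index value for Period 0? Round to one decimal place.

Rebased(Period 0) = 100.0 / 89.3 × 100 = 111.9821

112.0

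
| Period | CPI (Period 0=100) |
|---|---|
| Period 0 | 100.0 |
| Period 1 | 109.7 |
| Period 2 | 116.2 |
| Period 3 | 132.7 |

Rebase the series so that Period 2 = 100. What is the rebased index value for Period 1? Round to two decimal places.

Rebased(Period 1) = 109.7 / 116.2 × 100 = 94.4062

94.41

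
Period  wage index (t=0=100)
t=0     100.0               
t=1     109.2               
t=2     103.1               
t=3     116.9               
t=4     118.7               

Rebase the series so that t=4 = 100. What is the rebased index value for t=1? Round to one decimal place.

Rebased(t=1) = 109.2 / 118.7 × 100 = 91.9966

92.0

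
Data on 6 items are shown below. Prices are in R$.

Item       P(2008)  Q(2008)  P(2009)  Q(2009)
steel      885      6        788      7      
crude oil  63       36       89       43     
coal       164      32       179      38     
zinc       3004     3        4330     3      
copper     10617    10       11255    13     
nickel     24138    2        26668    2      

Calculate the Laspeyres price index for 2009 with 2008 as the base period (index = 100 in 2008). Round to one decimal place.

Laspeyres price index uses base-period quantities as weights.
ΣP(2009)·Q(2008) = 788×6 + 89×36 + 179×32 + 4330×3 + 11255×10 + 26668×2 = 4728 + 3204 + 5728 + 12990 + 112550 + 53336 = 192536
ΣP(2008)·Q(2008) = 885×6 + 63×36 + 164×32 + 3004×3 + 10617×10 + 24138×2 = 5310 + 2268 + 5248 + 9012 + 106170 + 48276 = 176284
Index = 192536 / 176284 × 100 = 109.2192

109.2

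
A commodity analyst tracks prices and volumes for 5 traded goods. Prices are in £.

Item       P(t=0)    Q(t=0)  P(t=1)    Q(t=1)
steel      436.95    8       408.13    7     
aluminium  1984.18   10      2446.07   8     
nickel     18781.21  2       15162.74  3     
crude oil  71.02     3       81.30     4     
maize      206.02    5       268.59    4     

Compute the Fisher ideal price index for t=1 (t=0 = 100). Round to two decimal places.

Laspeyres component (base-period weights):
ΣP(t=1)Q(t=0) = 408.13×8 + 2446.07×10 + 15162.74×2 + 81.30×3 + 268.59×5 = 3265.04 + 24460.7 + 30325.48 + 243.9 + 1342.95 = 59638.07
ΣP(t=0)Q(t=0) = 436.95×8 + 1984.18×10 + 18781.21×2 + 71.02×3 + 206.02×5 = 3495.6 + 19841.8 + 37562.42 + 213.06 + 1030.1 = 62142.98
L = 59638.07 / 62142.98 × 100 = 95.9691
Paasche component (current-period weights):
ΣP(t=1)Q(t=1) = 408.13×7 + 2446.07×8 + 15162.74×3 + 81.30×4 + 268.59×4 = 2856.91 + 19568.56 + 45488.22 + 325.2 + 1074.36 = 69313.25
ΣP(t=0)Q(t=1) = 436.95×7 + 1984.18×8 + 18781.21×3 + 71.02×4 + 206.02×4 = 3058.65 + 15873.44 + 56343.63 + 284.08 + 824.08 = 76383.88
P = 69313.25 / 76383.88 × 100 = 90.7433
Fisher = √(L × P) = √(95.9691 × 90.7433) = 93.3196

93.32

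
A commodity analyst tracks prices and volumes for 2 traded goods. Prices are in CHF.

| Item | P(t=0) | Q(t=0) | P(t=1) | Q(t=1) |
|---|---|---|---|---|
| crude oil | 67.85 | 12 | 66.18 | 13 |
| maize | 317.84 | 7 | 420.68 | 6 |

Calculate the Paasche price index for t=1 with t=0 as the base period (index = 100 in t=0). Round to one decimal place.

Paasche price index uses current-period quantities as weights.
ΣP(t=1)·Q(t=1) = 66.18×13 + 420.68×6 = 860.34 + 2524.08 = 3384.42
ΣP(t=0)·Q(t=1) = 67.85×13 + 317.84×6 = 882.05 + 1907.04 = 2789.09
Index = 3384.42 / 2789.09 × 100 = 121.3450

121.3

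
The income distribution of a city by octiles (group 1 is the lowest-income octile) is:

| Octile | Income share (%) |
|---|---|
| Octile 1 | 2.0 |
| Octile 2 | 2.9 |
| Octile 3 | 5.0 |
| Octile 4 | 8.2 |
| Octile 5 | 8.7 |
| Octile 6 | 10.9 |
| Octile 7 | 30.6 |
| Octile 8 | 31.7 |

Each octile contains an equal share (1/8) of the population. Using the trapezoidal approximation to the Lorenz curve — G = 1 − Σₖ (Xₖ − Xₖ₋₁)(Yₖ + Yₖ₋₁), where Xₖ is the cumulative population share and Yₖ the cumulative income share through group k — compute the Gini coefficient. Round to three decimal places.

Cumulative income shares Yₖ: 0.0200, 0.0490, 0.0990, 0.1810, 0.2680, 0.3770, 0.6830, 1.0000
Σ (Xₖ−Xₖ₋₁)(Yₖ+Yₖ₋₁) = (1/8)(0.0200+0.0000) + (1/8)(0.0490+0.0200) + (1/8)(0.0990+0.0490) + (1/8)(0.1810+0.0990) + (1/8)(0.2680+0.1810) + (1/8)(0.3770+0.2680) + (1/8)(0.6830+0.3770) + (1/8)(1.0000+0.6830)
  = 0.0025 + 0.0086 + 0.0185 + 0.0350 + 0.0561 + 0.0806 + 0.1325 + 0.2104 = 0.5443
G = 1 − 0.5443 = 0.4557

0.456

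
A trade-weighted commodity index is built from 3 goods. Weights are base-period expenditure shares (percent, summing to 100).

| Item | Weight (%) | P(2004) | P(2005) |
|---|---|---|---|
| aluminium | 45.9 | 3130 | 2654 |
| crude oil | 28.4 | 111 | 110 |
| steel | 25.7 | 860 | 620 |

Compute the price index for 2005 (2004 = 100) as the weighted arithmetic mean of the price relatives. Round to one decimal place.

85.6

aluminium: 45.9 × (2654/3130) = 45.9 × 0.847923 = 38.9197
crude oil: 28.4 × (110/111) = 28.4 × 0.990991 = 28.1441
steel: 25.7 × (620/860) = 25.7 × 0.720930 = 18.5279
Index = Σ wᵢ·(p₁ᵢ/p₀ᵢ) = 38.9197 + 28.1441 + 18.5279 = 85.5917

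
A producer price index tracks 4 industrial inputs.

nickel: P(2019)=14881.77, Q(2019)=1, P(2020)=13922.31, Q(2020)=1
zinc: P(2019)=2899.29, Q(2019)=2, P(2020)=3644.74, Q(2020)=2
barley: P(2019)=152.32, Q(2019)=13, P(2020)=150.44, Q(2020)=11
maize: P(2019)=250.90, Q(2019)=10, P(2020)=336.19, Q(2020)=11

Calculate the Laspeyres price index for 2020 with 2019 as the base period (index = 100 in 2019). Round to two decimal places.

Laspeyres price index uses base-period quantities as weights.
ΣP(2020)·Q(2019) = 13922.31×1 + 3644.74×2 + 150.44×13 + 336.19×10 = 13922.31 + 7289.48 + 1955.72 + 3361.9 = 26529.41
ΣP(2019)·Q(2019) = 14881.77×1 + 2899.29×2 + 152.32×13 + 250.90×10 = 14881.77 + 5798.58 + 1980.16 + 2509 = 25169.51
Index = 26529.41 / 25169.51 × 100 = 105.4030

105.40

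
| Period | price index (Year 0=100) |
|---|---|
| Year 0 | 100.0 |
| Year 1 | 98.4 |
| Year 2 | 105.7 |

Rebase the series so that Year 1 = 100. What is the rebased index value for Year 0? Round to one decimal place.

Rebased(Year 0) = 100.0 / 98.4 × 100 = 101.6260

101.6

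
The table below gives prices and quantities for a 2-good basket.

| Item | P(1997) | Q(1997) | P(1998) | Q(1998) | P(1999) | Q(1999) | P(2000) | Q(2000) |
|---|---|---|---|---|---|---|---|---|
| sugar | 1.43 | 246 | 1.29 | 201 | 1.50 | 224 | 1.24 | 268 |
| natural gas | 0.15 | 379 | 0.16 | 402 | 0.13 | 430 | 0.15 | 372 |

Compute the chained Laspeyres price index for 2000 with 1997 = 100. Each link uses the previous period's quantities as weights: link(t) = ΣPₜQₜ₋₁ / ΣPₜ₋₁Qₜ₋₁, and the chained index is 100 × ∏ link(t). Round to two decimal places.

Link 1997→1998:
ΣP(1998)Q(1997) = 1.29×246 + 0.16×379 = 317.34 + 60.64 = 377.98
ΣP(1997)Q(1997) = 1.43×246 + 0.15×379 = 351.78 + 56.85 = 408.63
link = 377.98/408.63 = 0.924993
Link 1998→1999:
ΣP(1999)Q(1998) = 1.50×201 + 0.13×402 = 301.5 + 52.26 = 353.76
ΣP(1998)Q(1998) = 1.29×201 + 0.16×402 = 259.29 + 64.32 = 323.61
link = 353.76/323.61 = 1.093168
Link 1999→2000:
ΣP(2000)Q(1999) = 1.24×224 + 0.15×430 = 277.76 + 64.5 = 342.26
ΣP(1999)Q(1999) = 1.50×224 + 0.13×430 = 336 + 55.9 = 391.9
link = 342.26/391.9 = 0.873335
Chained index = 100 × 0.924993 × 1.093168 × 0.873335 = 88.3093

88.31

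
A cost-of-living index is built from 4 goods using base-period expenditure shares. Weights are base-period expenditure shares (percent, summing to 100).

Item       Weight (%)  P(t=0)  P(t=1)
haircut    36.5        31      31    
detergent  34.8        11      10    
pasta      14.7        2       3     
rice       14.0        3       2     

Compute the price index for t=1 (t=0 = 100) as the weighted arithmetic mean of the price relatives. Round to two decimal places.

99.52

haircut: 36.5 × (31/31) = 36.5 × 1.000000 = 36.5000
detergent: 34.8 × (10/11) = 34.8 × 0.909091 = 31.6364
pasta: 14.7 × (3/2) = 14.7 × 1.500000 = 22.0500
rice: 14.0 × (2/3) = 14.0 × 0.666667 = 9.3333
Index = Σ wᵢ·(p₁ᵢ/p₀ᵢ) = 36.5000 + 31.6364 + 22.0500 + 9.3333 = 99.5197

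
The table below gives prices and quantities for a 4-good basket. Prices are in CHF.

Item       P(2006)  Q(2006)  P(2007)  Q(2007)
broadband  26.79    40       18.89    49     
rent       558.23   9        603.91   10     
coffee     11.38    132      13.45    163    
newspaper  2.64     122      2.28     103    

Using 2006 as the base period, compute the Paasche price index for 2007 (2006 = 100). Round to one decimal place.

104.1

Paasche price index uses current-period quantities as weights.
ΣP(2007)·Q(2007) = 18.89×49 + 603.91×10 + 13.45×163 + 2.28×103 = 925.61 + 6039.1 + 2192.35 + 234.84 = 9391.9
ΣP(2006)·Q(2007) = 26.79×49 + 558.23×10 + 11.38×163 + 2.64×103 = 1312.71 + 5582.3 + 1854.94 + 271.92 = 9021.87
Index = 9391.9 / 9021.87 × 100 = 104.1015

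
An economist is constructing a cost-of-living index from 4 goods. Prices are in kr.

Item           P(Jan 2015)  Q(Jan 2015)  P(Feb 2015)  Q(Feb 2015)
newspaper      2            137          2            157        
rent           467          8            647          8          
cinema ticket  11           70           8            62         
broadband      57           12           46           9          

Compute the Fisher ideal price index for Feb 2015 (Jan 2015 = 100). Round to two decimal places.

Laspeyres component (base-period weights):
ΣP(Feb 2015)Q(Jan 2015) = 2×137 + 647×8 + 8×70 + 46×12 = 274 + 5176 + 560 + 552 = 6562
ΣP(Jan 2015)Q(Jan 2015) = 2×137 + 467×8 + 11×70 + 57×12 = 274 + 3736 + 770 + 684 = 5464
L = 6562 / 5464 × 100 = 120.0952
Paasche component (current-period weights):
ΣP(Feb 2015)Q(Feb 2015) = 2×157 + 647×8 + 8×62 + 46×9 = 314 + 5176 + 496 + 414 = 6400
ΣP(Jan 2015)Q(Feb 2015) = 2×157 + 467×8 + 11×62 + 57×9 = 314 + 3736 + 682 + 513 = 5245
P = 6400 / 5245 × 100 = 122.0210
Fisher = √(L × P) = √(120.0952 × 122.0210) = 121.0542

121.05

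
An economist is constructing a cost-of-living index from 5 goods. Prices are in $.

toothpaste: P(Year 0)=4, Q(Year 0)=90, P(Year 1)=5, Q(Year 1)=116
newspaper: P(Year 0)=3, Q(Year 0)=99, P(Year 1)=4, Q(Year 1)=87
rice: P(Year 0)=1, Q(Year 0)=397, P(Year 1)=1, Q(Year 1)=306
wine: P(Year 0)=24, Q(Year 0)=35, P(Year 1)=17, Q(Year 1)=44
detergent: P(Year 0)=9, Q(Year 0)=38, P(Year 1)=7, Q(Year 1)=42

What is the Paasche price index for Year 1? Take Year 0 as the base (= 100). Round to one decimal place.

Paasche price index uses current-period quantities as weights.
ΣP(Year 1)·Q(Year 1) = 5×116 + 4×87 + 1×306 + 17×44 + 7×42 = 580 + 348 + 306 + 748 + 294 = 2276
ΣP(Year 0)·Q(Year 1) = 4×116 + 3×87 + 1×306 + 24×44 + 9×42 = 464 + 261 + 306 + 1056 + 378 = 2465
Index = 2276 / 2465 × 100 = 92.3327

92.3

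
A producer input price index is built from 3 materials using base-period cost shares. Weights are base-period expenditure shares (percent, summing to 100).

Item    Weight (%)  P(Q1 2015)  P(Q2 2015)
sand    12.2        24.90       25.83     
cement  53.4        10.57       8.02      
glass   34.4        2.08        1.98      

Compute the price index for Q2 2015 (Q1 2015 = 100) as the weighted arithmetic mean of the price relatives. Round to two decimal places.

sand: 12.2 × (25.83/24.90) = 12.2 × 1.037349 = 12.6557
cement: 53.4 × (8.02/10.57) = 53.4 × 0.758751 = 40.5173
glass: 34.4 × (1.98/2.08) = 34.4 × 0.951923 = 32.7462
Index = Σ wᵢ·(p₁ᵢ/p₀ᵢ) = 12.6557 + 40.5173 + 32.7462 = 85.9191

85.92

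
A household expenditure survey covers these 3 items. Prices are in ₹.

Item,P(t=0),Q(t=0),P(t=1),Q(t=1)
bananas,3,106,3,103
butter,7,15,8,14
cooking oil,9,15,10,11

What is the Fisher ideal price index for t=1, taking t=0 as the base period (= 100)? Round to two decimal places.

105.16

Laspeyres component (base-period weights):
ΣP(t=1)Q(t=0) = 3×106 + 8×15 + 10×15 = 318 + 120 + 150 = 588
ΣP(t=0)Q(t=0) = 3×106 + 7×15 + 9×15 = 318 + 105 + 135 = 558
L = 588 / 558 × 100 = 105.3763
Paasche component (current-period weights):
ΣP(t=1)Q(t=1) = 3×103 + 8×14 + 10×11 = 309 + 112 + 110 = 531
ΣP(t=0)Q(t=1) = 3×103 + 7×14 + 9×11 = 309 + 98 + 99 = 506
P = 531 / 506 × 100 = 104.9407
Fisher = √(L × P) = √(105.3763 × 104.9407) = 105.1583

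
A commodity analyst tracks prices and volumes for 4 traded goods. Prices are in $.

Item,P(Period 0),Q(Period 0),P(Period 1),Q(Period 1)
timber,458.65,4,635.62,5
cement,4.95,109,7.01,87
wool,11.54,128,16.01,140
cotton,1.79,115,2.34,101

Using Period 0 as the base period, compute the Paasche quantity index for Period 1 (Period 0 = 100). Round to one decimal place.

Paasche quantity index uses current-period prices as weights.
ΣP(Period 1)·Q(Period 1) = 635.62×5 + 7.01×87 + 16.01×140 + 2.34×101 = 3178.1 + 609.87 + 2241.4 + 236.34 = 6265.71
ΣP(Period 1)·Q(Period 0) = 635.62×4 + 7.01×109 + 16.01×128 + 2.34×115 = 2542.48 + 764.09 + 2049.28 + 269.1 = 5624.95
Index = 6265.71 / 5624.95 × 100 = 111.3914

111.4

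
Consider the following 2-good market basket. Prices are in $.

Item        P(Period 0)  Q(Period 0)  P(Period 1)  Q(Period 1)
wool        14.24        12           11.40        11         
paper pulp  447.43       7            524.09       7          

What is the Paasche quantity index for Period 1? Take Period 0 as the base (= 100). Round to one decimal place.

99.7

Paasche quantity index uses current-period prices as weights.
ΣP(Period 1)·Q(Period 1) = 11.40×11 + 524.09×7 = 125.4 + 3668.63 = 3794.03
ΣP(Period 1)·Q(Period 0) = 11.40×12 + 524.09×7 = 136.8 + 3668.63 = 3805.43
Index = 3794.03 / 3805.43 × 100 = 99.7004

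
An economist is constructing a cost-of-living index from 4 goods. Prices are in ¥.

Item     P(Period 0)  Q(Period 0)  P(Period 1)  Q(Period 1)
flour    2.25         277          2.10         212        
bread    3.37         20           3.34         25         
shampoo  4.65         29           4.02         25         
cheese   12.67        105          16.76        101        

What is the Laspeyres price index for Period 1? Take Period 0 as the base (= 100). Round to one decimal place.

117.1

Laspeyres price index uses base-period quantities as weights.
ΣP(Period 1)·Q(Period 0) = 2.10×277 + 3.34×20 + 4.02×29 + 16.76×105 = 581.7 + 66.8 + 116.58 + 1759.8 = 2524.88
ΣP(Period 0)·Q(Period 0) = 2.25×277 + 3.37×20 + 4.65×29 + 12.67×105 = 623.25 + 67.4 + 134.85 + 1330.35 = 2155.85
Index = 2524.88 / 2155.85 × 100 = 117.1176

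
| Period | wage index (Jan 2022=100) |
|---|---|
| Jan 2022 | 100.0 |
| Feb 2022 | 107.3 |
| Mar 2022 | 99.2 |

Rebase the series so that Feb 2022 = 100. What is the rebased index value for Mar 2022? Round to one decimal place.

92.5

Rebased(Mar 2022) = 99.2 / 107.3 × 100 = 92.4511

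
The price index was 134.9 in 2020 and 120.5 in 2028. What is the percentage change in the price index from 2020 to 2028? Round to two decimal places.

-10.67%

Change = (120.5 − 134.9) / 134.9 × 100
       = -14.4 / 134.9 × 100 = -10.6746%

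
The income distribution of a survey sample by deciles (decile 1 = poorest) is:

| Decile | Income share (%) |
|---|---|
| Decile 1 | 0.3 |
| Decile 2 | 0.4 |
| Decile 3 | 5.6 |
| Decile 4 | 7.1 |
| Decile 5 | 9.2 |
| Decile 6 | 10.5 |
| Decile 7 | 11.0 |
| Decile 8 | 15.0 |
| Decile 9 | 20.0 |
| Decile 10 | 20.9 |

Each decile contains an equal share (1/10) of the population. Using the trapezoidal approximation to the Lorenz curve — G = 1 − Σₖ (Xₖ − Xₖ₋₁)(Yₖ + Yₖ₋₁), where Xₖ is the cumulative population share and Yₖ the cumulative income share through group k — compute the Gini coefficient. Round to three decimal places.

0.383

Cumulative income shares Yₖ: 0.0030, 0.0070, 0.0630, 0.1340, 0.2260, 0.3310, 0.4410, 0.5910, 0.7910, 1.0000
Σ (Xₖ−Xₖ₋₁)(Yₖ+Yₖ₋₁) = (1/10)(0.0030+0.0000) + (1/10)(0.0070+0.0030) + (1/10)(0.0630+0.0070) + (1/10)(0.1340+0.0630) + (1/10)(0.2260+0.1340) + (1/10)(0.3310+0.2260) + (1/10)(0.4410+0.3310) + (1/10)(0.5910+0.4410) + (1/10)(0.7910+0.5910) + (1/10)(1.0000+0.7910)
  = 0.0003 + 0.0010 + 0.0070 + 0.0197 + 0.0360 + 0.0557 + 0.0772 + 0.1032 + 0.1382 + 0.1791 = 0.6174
G = 1 − 0.6174 = 0.3826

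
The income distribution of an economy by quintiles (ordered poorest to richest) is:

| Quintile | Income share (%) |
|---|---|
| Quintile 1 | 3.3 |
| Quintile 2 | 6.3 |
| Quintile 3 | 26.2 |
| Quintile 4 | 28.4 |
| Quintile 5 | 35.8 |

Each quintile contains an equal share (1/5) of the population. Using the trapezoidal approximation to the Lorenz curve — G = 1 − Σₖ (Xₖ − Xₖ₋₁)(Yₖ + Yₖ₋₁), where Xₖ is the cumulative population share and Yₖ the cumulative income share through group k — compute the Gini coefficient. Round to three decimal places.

0.348

Cumulative income shares Yₖ: 0.0330, 0.0960, 0.3580, 0.6420, 1.0000
Σ (Xₖ−Xₖ₋₁)(Yₖ+Yₖ₋₁) = (1/5)(0.0330+0.0000) + (1/5)(0.0960+0.0330) + (1/5)(0.3580+0.0960) + (1/5)(0.6420+0.3580) + (1/5)(1.0000+0.6420)
  = 0.0066 + 0.0258 + 0.0908 + 0.2000 + 0.3284 = 0.6516
G = 1 − 0.6516 = 0.3484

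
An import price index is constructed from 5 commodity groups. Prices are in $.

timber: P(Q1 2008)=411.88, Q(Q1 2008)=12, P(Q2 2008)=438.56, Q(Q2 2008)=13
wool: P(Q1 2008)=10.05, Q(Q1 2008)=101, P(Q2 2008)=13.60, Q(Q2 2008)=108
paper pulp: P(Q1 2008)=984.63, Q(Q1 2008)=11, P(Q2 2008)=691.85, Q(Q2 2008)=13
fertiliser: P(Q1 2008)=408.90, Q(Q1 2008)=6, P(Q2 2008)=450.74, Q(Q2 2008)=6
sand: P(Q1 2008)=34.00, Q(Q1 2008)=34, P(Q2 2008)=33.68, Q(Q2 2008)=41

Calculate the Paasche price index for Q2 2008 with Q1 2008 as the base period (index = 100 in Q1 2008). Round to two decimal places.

Paasche price index uses current-period quantities as weights.
ΣP(Q2 2008)·Q(Q2 2008) = 438.56×13 + 13.60×108 + 691.85×13 + 450.74×6 + 33.68×41 = 5701.28 + 1468.8 + 8994.05 + 2704.44 + 1380.88 = 20249.45
ΣP(Q1 2008)·Q(Q2 2008) = 411.88×13 + 10.05×108 + 984.63×13 + 408.90×6 + 34.00×41 = 5354.44 + 1085.4 + 12800.19 + 2453.4 + 1394 = 23087.43
Index = 20249.45 / 23087.43 × 100 = 87.7077

87.71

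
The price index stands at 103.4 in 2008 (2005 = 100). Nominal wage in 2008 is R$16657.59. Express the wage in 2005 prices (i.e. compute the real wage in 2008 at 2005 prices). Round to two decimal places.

16109.85

Real = Nominal ÷ (Index/100) = 16657.59 ÷ (103.4/100)
     = 16657.59 ÷ 1.034 = 16109.8549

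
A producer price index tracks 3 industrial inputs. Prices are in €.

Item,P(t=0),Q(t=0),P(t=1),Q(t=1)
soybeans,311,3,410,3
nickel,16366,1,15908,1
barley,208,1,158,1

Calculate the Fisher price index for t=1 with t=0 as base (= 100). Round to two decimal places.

98.79

Laspeyres component (base-period weights):
ΣP(t=1)Q(t=0) = 410×3 + 15908×1 + 158×1 = 1230 + 15908 + 158 = 17296
ΣP(t=0)Q(t=0) = 311×3 + 16366×1 + 208×1 = 933 + 16366 + 208 = 17507
L = 17296 / 17507 × 100 = 98.7948
Paasche component (current-period weights):
ΣP(t=1)Q(t=1) = 410×3 + 15908×1 + 158×1 = 1230 + 15908 + 158 = 17296
ΣP(t=0)Q(t=1) = 311×3 + 16366×1 + 208×1 = 933 + 16366 + 208 = 17507
P = 17296 / 17507 × 100 = 98.7948
Fisher = √(L × P) = √(98.7948 × 98.7948) = 98.7948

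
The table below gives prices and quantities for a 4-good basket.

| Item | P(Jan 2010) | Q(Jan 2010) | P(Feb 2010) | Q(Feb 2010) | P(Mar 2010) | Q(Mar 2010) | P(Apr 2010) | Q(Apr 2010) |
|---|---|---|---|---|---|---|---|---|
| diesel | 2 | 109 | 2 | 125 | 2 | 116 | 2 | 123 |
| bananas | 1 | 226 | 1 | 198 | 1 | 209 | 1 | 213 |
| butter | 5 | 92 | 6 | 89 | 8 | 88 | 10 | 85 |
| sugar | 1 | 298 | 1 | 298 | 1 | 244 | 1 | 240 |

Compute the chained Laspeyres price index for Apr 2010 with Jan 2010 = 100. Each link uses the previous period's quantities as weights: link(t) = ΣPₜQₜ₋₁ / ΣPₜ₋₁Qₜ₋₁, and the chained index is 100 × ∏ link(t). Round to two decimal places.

Link Jan 2010→Feb 2010:
ΣP(Feb 2010)Q(Jan 2010) = 2×109 + 1×226 + 6×92 + 1×298 = 218 + 226 + 552 + 298 = 1294
ΣP(Jan 2010)Q(Jan 2010) = 2×109 + 1×226 + 5×92 + 1×298 = 218 + 226 + 460 + 298 = 1202
link = 1294/1202 = 1.076539
Link Feb 2010→Mar 2010:
ΣP(Mar 2010)Q(Feb 2010) = 2×125 + 1×198 + 8×89 + 1×298 = 250 + 198 + 712 + 298 = 1458
ΣP(Feb 2010)Q(Feb 2010) = 2×125 + 1×198 + 6×89 + 1×298 = 250 + 198 + 534 + 298 = 1280
link = 1458/1280 = 1.139063
Link Mar 2010→Apr 2010:
ΣP(Apr 2010)Q(Mar 2010) = 2×116 + 1×209 + 10×88 + 1×244 = 232 + 209 + 880 + 244 = 1565
ΣP(Mar 2010)Q(Mar 2010) = 2×116 + 1×209 + 8×88 + 1×244 = 232 + 209 + 704 + 244 = 1389
link = 1565/1389 = 1.126710
Chained index = 100 × 1.076539 × 1.139063 × 1.126710 = 138.1623

138.16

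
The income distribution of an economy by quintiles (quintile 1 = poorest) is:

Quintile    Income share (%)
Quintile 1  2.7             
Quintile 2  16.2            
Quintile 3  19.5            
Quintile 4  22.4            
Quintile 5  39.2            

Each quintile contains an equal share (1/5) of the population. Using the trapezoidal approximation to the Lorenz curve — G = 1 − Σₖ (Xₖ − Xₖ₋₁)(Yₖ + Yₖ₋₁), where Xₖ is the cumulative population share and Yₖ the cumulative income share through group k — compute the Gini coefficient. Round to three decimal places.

Cumulative income shares Yₖ: 0.0270, 0.1890, 0.3840, 0.6080, 1.0000
Σ (Xₖ−Xₖ₋₁)(Yₖ+Yₖ₋₁) = (1/5)(0.0270+0.0000) + (1/5)(0.1890+0.0270) + (1/5)(0.3840+0.1890) + (1/5)(0.6080+0.3840) + (1/5)(1.0000+0.6080)
  = 0.0054 + 0.0432 + 0.1146 + 0.1984 + 0.3216 = 0.6832
G = 1 − 0.6832 = 0.3168

0.317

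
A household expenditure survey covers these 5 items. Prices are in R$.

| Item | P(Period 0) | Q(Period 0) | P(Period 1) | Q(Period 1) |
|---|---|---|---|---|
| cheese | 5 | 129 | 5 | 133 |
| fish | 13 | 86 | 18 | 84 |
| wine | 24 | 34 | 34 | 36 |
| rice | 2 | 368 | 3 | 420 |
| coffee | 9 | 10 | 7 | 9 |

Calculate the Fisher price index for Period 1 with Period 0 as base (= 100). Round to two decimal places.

133.10

Laspeyres component (base-period weights):
ΣP(Period 1)Q(Period 0) = 5×129 + 18×86 + 34×34 + 3×368 + 7×10 = 645 + 1548 + 1156 + 1104 + 70 = 4523
ΣP(Period 0)Q(Period 0) = 5×129 + 13×86 + 24×34 + 2×368 + 9×10 = 645 + 1118 + 816 + 736 + 90 = 3405
L = 4523 / 3405 × 100 = 132.8341
Paasche component (current-period weights):
ΣP(Period 1)Q(Period 1) = 5×133 + 18×84 + 34×36 + 3×420 + 7×9 = 665 + 1512 + 1224 + 1260 + 63 = 4724
ΣP(Period 0)Q(Period 1) = 5×133 + 13×84 + 24×36 + 2×420 + 9×9 = 665 + 1092 + 864 + 840 + 81 = 3542
P = 4724 / 3542 × 100 = 133.3710
Fisher = √(L × P) = √(132.8341 × 133.3710) = 133.1023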